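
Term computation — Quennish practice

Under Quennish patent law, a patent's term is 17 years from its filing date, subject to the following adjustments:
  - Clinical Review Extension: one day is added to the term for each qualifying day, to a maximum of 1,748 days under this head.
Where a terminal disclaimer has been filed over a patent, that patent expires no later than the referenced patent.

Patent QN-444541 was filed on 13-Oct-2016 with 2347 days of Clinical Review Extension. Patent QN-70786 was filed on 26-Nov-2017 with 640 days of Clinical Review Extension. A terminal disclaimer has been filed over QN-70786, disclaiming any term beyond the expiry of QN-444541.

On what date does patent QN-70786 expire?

Natural term of QN-70786:
  Base: filing + 17 years → 26 November 2034.
  Clinical Review Extension: 640 days (within the 1748-day cap) → +640 days → 27 August 2036.
Expiry of referenced patent QN-444541:
  Base: filing + 17 years → 13 October 2033.
  Clinical Review Extension: 2347 days claimed exceeds the 1748-day cap, so +1748 days → 27 July 2038.
Terminal disclaimer: QN-70786 expires on the earlier of 27 August 2036 and 27 July 2038.

2036-08-27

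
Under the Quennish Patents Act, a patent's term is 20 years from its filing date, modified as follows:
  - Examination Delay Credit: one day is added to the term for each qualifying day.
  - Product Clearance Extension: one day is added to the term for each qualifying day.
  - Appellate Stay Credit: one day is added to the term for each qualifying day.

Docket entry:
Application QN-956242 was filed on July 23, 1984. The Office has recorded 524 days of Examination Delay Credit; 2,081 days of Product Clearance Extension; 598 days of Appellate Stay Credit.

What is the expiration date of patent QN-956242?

Base term: filing date + 20 years → 23 July 2004.
Examination Delay Credit: +524 days → 29 December 2005.
Product Clearance Extension: +2081 days → 10 September 2011.
Appellate Stay Credit: +598 days → 30 April 2013.

April 30, 2013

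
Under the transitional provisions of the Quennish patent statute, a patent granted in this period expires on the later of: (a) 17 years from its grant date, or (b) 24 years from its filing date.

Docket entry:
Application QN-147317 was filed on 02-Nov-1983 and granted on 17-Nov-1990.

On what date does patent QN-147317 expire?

(a) grant + 17 years → 17 November 2007.
(b) filing + 24 years → 2 November 2007.
Later of the two: 17 November 2007.

November 17, 2007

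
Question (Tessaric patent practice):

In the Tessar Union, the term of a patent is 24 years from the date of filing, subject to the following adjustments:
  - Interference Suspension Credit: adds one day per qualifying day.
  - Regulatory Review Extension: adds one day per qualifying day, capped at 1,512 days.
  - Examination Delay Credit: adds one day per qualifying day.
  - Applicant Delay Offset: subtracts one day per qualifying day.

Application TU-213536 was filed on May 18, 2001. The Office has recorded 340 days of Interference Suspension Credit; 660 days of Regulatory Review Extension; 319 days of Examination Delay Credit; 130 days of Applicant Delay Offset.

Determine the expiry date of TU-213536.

August 19, 2028

Base term: filing date + 24 years → 18 May 2025.
Interference Suspension Credit: +340 days → 23 April 2026.
Regulatory Review Extension: 660 days (within the 1512-day cap) → +660 days → 12 February 2028.
Examination Delay Credit: +319 days → 27 December 2028.
Applicant Delay Offset: −130 days → 19 August 2028.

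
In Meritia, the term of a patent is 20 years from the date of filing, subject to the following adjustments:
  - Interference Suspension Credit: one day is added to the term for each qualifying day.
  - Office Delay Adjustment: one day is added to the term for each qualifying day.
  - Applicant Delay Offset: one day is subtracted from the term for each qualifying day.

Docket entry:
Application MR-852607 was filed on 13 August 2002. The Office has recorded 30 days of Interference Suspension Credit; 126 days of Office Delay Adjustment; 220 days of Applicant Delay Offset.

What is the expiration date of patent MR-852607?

Base term: filing date + 20 years → 13 August 2022.
Interference Suspension Credit: +30 days → 12 September 2022.
Office Delay Adjustment: +126 days → 16 January 2023.
Applicant Delay Offset: −220 days → 10 June 2022.

June 10, 2022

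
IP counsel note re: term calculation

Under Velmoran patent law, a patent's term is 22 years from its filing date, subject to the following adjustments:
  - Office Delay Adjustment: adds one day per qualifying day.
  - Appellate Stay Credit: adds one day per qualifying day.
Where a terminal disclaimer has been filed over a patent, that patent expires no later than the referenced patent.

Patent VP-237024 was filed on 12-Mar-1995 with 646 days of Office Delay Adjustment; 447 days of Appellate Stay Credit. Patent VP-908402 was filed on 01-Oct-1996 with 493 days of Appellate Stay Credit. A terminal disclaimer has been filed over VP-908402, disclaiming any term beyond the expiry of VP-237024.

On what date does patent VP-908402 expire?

Natural term of VP-908402:
  Base: filing + 22 years → 1 October 2018.
  Appellate Stay Credit: +493 days → 6 February 2020.
Expiry of referenced patent VP-237024:
  Base: filing + 22 years → 12 March 2017.
  Office Delay Adjustment: +646 days → 18 December 2018.
  Appellate Stay Credit: +447 days → 9 March 2020.
Terminal disclaimer: VP-908402 expires on the earlier of 6 February 2020 and 9 March 2020.

February 6, 2020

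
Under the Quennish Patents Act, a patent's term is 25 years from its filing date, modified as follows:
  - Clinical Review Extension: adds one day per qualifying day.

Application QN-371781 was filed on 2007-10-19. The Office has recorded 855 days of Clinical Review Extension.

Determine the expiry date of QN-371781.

2035-02-21

Base term: filing date + 25 years → 19 October 2032.
Clinical Review Extension: +855 days → 21 February 2035.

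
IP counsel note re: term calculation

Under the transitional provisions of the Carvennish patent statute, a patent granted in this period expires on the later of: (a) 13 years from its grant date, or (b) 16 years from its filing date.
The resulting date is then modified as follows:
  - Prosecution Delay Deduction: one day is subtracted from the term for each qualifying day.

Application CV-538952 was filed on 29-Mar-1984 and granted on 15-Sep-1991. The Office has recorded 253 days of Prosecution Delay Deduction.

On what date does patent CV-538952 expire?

January 6, 2004

(a) grant + 13 years → 15 September 2004.
(b) filing + 16 years → 29 March 2000.
Later of the two: 15 September 2004.
Prosecution Delay Deduction: −253 days → 6 January 2004.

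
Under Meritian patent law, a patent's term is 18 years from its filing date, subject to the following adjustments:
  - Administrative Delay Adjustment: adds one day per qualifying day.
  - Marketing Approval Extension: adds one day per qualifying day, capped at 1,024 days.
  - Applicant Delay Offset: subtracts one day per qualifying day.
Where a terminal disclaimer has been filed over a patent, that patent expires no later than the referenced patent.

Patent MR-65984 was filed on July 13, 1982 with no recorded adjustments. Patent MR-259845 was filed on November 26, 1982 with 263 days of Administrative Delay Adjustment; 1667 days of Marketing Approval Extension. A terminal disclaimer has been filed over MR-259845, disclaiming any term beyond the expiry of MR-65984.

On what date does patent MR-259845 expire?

2000-07-13

Natural term of MR-259845:
  Base: filing + 18 years → 26 November 2000.
  Administrative Delay Adjustment: +263 days → 16 August 2001.
  Marketing Approval Extension: 1667 days claimed exceeds the 1024-day cap, so +1024 days → 5 June 2004.
Expiry of referenced patent MR-65984:
  Base: filing + 18 years → 13 July 2000.
Terminal disclaimer: MR-259845 expires on the earlier of 5 June 2004 and 13 July 2000.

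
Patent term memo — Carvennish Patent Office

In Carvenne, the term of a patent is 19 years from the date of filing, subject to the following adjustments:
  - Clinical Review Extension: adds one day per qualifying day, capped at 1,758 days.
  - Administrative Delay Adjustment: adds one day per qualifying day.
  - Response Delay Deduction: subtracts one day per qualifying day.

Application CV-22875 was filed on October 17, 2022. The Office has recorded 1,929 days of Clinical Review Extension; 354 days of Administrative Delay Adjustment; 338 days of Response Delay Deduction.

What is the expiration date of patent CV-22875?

2046-08-26

Base term: filing date + 19 years → 17 October 2041.
Clinical Review Extension: 1929 days claimed exceeds the 1758-day cap, so +1758 days → 10 August 2046.
Administrative Delay Adjustment: +354 days → 30 July 2047.
Response Delay Deduction: −338 days → 26 August 2046.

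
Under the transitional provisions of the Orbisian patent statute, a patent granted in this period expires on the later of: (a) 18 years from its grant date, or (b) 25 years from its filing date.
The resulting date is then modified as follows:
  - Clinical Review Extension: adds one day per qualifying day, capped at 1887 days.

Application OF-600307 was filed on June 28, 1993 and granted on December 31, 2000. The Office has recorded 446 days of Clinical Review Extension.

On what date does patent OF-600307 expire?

(a) grant + 18 years → 31 December 2018.
(b) filing + 25 years → 28 June 2018.
Later of the two: 31 December 2018.
Clinical Review Extension: 446 days (within the 1887-day cap) → +446 days → 21 March 2020.

2020-03-21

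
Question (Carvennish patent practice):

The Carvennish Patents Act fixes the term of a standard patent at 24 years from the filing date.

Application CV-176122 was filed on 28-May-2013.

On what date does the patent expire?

Filing date + 24 years → 28 May 2037.

May 28, 2037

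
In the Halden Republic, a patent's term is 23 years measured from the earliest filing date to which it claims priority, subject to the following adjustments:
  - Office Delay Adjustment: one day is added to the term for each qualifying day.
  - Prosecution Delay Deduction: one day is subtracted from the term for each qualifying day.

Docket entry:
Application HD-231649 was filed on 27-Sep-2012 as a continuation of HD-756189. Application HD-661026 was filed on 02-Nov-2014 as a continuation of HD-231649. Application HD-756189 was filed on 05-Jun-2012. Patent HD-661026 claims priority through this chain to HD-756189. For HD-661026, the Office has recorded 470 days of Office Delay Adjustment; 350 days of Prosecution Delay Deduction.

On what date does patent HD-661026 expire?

2035-10-03

Earliest priority filing: 5 June 2012.
Base term: 5 June 2012 + 23 years → 5 June 2035.
Office Delay Adjustment: +470 days → 17 September 2036.
Prosecution Delay Deduction: −350 days → 3 October 2035.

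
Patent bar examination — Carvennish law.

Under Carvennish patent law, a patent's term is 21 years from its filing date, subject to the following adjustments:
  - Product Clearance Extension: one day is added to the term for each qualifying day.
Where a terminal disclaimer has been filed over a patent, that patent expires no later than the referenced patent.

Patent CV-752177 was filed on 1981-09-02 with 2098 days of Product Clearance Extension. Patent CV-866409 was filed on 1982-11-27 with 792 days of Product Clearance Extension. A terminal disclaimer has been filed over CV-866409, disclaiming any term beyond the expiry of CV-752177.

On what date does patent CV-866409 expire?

2006-01-27

Natural term of CV-866409:
  Base: filing + 21 years → 27 November 2003.
  Product Clearance Extension: +792 days → 27 January 2006.
Expiry of referenced patent CV-752177:
  Base: filing + 21 years → 2 September 2002.
  Product Clearance Extension: +2098 days → 31 May 2008.
Terminal disclaimer: CV-866409 expires on the earlier of 27 January 2006 and 31 May 2008.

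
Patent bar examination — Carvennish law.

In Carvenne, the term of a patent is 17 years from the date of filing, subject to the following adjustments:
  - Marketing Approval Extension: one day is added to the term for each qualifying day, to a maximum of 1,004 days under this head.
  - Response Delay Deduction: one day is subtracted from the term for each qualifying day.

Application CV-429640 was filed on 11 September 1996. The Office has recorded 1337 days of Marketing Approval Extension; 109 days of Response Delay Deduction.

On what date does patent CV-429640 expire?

February 23, 2016

Base term: filing date + 17 years → 11 September 2013.
Marketing Approval Extension: 1337 days claimed exceeds the 1004-day cap, so +1004 days → 11 June 2016.
Response Delay Deduction: −109 days → 23 February 2016.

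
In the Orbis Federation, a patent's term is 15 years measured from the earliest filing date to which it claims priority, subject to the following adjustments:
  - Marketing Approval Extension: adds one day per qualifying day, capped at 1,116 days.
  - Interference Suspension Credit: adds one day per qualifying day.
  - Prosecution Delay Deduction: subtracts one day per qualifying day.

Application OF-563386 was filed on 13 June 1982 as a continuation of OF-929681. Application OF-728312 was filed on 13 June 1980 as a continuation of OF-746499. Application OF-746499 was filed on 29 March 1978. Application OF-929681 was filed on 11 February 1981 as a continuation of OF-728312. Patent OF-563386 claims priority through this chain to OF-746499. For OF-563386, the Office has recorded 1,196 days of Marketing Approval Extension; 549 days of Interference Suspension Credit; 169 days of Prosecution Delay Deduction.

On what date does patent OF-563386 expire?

Earliest priority filing: 29 March 1978.
Base term: 29 March 1978 + 15 years → 29 March 1993.
Marketing Approval Extension: 1196 days claimed exceeds the 1116-day cap, so +1116 days → 18 April 1996.
Interference Suspension Credit: +549 days → 19 October 1997.
Prosecution Delay Deduction: −169 days → 3 May 1997.

1997-05-03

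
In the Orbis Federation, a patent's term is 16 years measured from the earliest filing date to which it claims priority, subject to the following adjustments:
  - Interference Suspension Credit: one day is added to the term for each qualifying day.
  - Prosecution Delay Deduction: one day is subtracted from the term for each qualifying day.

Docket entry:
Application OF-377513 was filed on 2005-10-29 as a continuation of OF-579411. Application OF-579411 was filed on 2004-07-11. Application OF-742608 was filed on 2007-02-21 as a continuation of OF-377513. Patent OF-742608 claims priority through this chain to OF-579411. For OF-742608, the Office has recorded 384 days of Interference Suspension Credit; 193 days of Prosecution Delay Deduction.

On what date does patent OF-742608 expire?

Earliest priority filing: 11 July 2004.
Base term: 11 July 2004 + 16 years → 11 July 2020.
Interference Suspension Credit: +384 days → 30 July 2021.
Prosecution Delay Deduction: −193 days → 18 January 2021.

2021-01-18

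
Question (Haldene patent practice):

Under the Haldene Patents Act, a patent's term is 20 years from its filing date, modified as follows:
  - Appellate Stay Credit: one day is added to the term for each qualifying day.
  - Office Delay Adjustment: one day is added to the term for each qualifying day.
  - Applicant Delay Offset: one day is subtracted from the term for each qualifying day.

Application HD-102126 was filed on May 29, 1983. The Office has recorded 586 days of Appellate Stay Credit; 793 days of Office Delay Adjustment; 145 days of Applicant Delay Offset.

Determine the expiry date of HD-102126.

October 14, 2006

Base term: filing date + 20 years → 29 May 2003.
Appellate Stay Credit: +586 days → 4 January 2005.
Office Delay Adjustment: +793 days → 8 March 2007.
Applicant Delay Offset: −145 days → 14 October 2006.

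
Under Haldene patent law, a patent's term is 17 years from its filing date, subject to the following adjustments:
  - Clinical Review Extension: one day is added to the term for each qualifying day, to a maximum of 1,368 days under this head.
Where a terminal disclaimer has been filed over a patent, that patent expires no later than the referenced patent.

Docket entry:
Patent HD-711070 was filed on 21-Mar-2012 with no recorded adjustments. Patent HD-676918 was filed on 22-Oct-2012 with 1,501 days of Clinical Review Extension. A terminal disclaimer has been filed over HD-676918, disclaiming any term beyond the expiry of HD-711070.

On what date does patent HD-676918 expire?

March 21, 2029

Natural term of HD-676918:
  Base: filing + 17 years → 22 October 2029.
  Clinical Review Extension: 1501 days claimed exceeds the 1368-day cap, so +1368 days → 21 July 2033.
Expiry of referenced patent HD-711070:
  Base: filing + 17 years → 21 March 2029.
Terminal disclaimer: HD-676918 expires on the earlier of 21 July 2033 and 21 March 2029.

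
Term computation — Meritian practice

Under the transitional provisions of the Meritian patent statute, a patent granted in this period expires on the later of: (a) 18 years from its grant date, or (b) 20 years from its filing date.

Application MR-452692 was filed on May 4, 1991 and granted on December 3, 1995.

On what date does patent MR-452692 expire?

(a) grant + 18 years → 3 December 2013.
(b) filing + 20 years → 4 May 2011.
Later of the two: 3 December 2013.

December 3, 2013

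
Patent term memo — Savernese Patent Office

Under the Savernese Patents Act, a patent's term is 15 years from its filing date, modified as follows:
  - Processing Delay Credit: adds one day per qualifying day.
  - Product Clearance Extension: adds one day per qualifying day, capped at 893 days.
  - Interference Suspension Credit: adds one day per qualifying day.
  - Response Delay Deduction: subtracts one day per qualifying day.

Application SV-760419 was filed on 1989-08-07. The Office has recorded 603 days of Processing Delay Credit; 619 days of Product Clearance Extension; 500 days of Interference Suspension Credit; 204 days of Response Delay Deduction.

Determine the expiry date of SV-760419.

Base term: filing date + 15 years → 7 August 2004.
Processing Delay Credit: +603 days → 2 April 2006.
Product Clearance Extension: 619 days (within the 893-day cap) → +619 days → 12 December 2007.
Interference Suspension Credit: +500 days → 25 April 2009.
Response Delay Deduction: −204 days → 3 October 2008.

2008-10-03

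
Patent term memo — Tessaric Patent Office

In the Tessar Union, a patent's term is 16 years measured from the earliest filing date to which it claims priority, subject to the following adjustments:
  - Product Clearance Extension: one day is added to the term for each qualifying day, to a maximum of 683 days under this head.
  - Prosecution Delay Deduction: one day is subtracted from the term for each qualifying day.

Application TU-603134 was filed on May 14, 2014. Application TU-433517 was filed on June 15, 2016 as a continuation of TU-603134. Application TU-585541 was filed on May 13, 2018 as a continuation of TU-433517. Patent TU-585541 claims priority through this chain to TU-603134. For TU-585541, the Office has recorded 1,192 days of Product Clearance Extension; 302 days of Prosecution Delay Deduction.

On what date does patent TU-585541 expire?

May 30, 2031

Earliest priority filing: 14 May 2014.
Base term: 14 May 2014 + 16 years → 14 May 2030.
Product Clearance Extension: 1192 days claimed exceeds the 683-day cap, so +683 days → 27 March 2032.
Prosecution Delay Deduction: −302 days → 30 May 2031.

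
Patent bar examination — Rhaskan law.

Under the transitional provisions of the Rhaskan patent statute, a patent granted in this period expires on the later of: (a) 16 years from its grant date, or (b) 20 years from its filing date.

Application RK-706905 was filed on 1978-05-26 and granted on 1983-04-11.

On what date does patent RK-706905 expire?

April 11, 1999

(a) grant + 16 years → 11 April 1999.
(b) filing + 20 years → 26 May 1998.
Later of the two: 11 April 1999.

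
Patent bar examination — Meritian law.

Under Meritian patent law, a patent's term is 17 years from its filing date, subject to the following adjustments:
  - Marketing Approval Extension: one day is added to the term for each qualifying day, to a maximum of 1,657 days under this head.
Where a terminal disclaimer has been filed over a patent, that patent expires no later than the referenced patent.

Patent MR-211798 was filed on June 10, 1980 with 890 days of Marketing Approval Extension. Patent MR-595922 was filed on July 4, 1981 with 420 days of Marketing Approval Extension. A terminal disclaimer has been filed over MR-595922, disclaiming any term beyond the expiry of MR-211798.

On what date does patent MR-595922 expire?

Natural term of MR-595922:
  Base: filing + 17 years → 4 July 1998.
  Marketing Approval Extension: 420 days (within the 1657-day cap) → +420 days → 28 August 1999.
Expiry of referenced patent MR-211798:
  Base: filing + 17 years → 10 June 1997.
  Marketing Approval Extension: 890 days (within the 1657-day cap) → +890 days → 17 November 1999.
Terminal disclaimer: MR-595922 expires on the earlier of 28 August 1999 and 17 November 1999.

August 28, 1999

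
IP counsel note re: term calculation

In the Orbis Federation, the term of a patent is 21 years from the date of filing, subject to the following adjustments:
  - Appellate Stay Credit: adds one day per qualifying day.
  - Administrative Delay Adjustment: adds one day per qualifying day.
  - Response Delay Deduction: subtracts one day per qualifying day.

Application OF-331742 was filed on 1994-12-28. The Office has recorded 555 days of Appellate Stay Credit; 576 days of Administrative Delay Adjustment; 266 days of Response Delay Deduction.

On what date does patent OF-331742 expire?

2018-05-11

Base term: filing date + 21 years → 28 December 2015.
Appellate Stay Credit: +555 days → 5 July 2017.
Administrative Delay Adjustment: +576 days → 1 February 2019.
Response Delay Deduction: −266 days → 11 May 2018.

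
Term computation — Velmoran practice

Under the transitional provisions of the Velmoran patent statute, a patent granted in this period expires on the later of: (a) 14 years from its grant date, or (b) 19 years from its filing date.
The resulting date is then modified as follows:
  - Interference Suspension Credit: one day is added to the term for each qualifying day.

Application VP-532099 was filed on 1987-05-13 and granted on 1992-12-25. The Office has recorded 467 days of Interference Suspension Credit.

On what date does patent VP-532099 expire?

(a) grant + 14 years → 25 December 2006.
(b) filing + 19 years → 13 May 2006.
Later of the two: 25 December 2006.
Interference Suspension Credit: +467 days → 5 April 2008.

2008-04-05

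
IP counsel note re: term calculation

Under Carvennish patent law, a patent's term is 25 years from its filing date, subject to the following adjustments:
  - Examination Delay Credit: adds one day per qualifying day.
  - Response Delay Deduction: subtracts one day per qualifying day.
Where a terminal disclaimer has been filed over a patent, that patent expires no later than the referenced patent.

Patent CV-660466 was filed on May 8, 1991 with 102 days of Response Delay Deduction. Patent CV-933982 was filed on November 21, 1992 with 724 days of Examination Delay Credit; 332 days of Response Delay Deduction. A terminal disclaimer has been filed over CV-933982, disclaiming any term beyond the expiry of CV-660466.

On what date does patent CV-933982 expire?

2016-01-27

Natural term of CV-933982:
  Base: filing + 25 years → 21 November 2017.
  Examination Delay Credit: +724 days → 15 November 2019.
  Response Delay Deduction: −332 days → 18 December 2018.
Expiry of referenced patent CV-660466:
  Base: filing + 25 years → 8 May 2016.
  Response Delay Deduction: −102 days → 27 January 2016.
Terminal disclaimer: CV-933982 expires on the earlier of 18 December 2018 and 27 January 2016.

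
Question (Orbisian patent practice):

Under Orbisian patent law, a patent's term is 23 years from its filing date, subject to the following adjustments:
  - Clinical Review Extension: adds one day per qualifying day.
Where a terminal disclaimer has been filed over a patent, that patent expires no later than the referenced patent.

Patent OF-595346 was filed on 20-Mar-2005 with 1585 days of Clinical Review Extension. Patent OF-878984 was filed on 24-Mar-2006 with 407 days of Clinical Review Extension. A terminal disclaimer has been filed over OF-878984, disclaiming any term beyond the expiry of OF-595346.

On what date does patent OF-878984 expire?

Natural term of OF-878984:
  Base: filing + 23 years → 24 March 2029.
  Clinical Review Extension: +407 days → 5 May 2030.
Expiry of referenced patent OF-595346:
  Base: filing + 23 years → 20 March 2028.
  Clinical Review Extension: +1585 days → 22 July 2032.
Terminal disclaimer: OF-878984 expires on the earlier of 5 May 2030 and 22 July 2032.

May 5, 2030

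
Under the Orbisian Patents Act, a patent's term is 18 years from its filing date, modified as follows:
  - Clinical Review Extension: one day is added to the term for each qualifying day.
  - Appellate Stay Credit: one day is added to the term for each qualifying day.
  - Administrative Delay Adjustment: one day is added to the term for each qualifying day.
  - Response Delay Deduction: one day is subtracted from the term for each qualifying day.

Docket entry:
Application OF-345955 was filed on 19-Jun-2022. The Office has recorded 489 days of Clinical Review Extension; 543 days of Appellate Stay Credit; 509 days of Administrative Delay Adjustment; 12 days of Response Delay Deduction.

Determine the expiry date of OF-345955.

Base term: filing date + 18 years → 19 June 2040.
Clinical Review Extension: +489 days → 21 October 2041.
Appellate Stay Credit: +543 days → 17 April 2043.
Administrative Delay Adjustment: +509 days → 7 September 2044.
Response Delay Deduction: −12 days → 26 August 2044.

2044-08-26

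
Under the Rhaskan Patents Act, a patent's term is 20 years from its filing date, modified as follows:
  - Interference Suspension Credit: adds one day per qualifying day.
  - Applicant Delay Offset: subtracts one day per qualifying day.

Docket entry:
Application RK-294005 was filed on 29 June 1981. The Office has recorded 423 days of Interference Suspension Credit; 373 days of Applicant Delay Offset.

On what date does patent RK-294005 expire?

Base term: filing date + 20 years → 29 June 2001.
Interference Suspension Credit: +423 days → 26 August 2002.
Applicant Delay Offset: −373 days → 18 August 2001.

2001-08-18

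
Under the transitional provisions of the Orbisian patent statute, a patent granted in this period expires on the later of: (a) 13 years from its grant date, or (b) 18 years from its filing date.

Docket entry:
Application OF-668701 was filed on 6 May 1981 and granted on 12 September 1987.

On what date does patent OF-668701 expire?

(a) grant + 13 years → 12 September 2000.
(b) filing + 18 years → 6 May 1999.
Later of the two: 12 September 2000.

2000-09-12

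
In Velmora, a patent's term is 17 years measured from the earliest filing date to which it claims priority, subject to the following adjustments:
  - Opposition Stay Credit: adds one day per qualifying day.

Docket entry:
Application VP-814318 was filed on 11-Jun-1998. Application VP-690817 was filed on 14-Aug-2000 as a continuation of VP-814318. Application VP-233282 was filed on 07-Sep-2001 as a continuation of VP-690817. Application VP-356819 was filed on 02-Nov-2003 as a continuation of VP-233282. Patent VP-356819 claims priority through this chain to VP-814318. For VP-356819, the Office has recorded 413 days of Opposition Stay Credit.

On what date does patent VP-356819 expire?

Earliest priority filing: 11 June 1998.
Base term: 11 June 1998 + 17 years → 11 June 2015.
Opposition Stay Credit: +413 days → 28 July 2016.

2016-07-28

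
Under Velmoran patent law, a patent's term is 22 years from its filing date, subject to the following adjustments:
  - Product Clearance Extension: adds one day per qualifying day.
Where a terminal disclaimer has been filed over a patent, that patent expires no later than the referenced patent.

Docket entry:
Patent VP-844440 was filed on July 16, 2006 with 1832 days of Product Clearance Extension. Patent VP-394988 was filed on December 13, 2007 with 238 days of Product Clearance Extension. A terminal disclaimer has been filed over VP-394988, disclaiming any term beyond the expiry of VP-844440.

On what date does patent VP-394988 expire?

2030-08-08

Natural term of VP-394988:
  Base: filing + 22 years → 13 December 2029.
  Product Clearance Extension: +238 days → 8 August 2030.
Expiry of referenced patent VP-844440:
  Base: filing + 22 years → 16 July 2028.
  Product Clearance Extension: +1832 days → 22 July 2033.
Terminal disclaimer: VP-394988 expires on the earlier of 8 August 2030 and 22 July 2033.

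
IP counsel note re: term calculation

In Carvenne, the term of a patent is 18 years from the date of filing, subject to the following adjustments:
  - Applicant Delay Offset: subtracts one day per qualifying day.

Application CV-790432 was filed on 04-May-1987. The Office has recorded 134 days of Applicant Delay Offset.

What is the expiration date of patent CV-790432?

December 21, 2004

Base term: filing date + 18 years → 4 May 2005.
Applicant Delay Offset: −134 days → 21 December 2004.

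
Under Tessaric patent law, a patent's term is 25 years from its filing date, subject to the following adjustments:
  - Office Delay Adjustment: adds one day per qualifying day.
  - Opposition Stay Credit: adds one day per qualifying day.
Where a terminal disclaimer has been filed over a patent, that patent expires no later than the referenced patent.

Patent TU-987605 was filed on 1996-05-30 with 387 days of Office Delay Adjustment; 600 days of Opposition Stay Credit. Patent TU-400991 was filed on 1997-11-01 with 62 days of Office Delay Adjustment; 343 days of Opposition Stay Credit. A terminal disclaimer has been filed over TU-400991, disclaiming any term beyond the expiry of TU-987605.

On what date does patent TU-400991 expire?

December 11, 2023

Natural term of TU-400991:
  Base: filing + 25 years → 1 November 2022.
  Office Delay Adjustment: +62 days → 2 January 2023.
  Opposition Stay Credit: +343 days → 11 December 2023.
Expiry of referenced patent TU-987605:
  Base: filing + 25 years → 30 May 2021.
  Office Delay Adjustment: +387 days → 21 June 2022.
  Opposition Stay Credit: +600 days → 11 February 2024.
Terminal disclaimer: TU-400991 expires on the earlier of 11 December 2023 and 11 February 2024.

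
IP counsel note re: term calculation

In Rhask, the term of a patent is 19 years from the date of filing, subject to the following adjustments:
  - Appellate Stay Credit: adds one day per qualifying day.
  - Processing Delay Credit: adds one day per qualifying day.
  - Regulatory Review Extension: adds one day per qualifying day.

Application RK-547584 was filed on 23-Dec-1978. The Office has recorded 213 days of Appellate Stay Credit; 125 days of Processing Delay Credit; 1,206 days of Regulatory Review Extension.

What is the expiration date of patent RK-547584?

2002-03-16

Base term: filing date + 19 years → 23 December 1997.
Appellate Stay Credit: +213 days → 24 July 1998.
Processing Delay Credit: +125 days → 26 November 1998.
Regulatory Review Extension: +1206 days → 16 March 2002.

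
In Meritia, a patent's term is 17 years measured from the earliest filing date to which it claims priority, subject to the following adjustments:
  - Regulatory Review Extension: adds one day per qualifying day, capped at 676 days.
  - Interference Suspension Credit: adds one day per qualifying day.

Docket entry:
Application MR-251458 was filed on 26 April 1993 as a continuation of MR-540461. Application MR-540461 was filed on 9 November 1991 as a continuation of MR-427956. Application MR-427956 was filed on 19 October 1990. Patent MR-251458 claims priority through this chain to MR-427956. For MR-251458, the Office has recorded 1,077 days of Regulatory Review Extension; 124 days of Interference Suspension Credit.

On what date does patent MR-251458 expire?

December 27, 2009

Earliest priority filing: 19 October 1990.
Base term: 19 October 1990 + 17 years → 19 October 2007.
Regulatory Review Extension: 1077 days claimed exceeds the 676-day cap, so +676 days → 25 August 2009.
Interference Suspension Credit: +124 days → 27 December 2009.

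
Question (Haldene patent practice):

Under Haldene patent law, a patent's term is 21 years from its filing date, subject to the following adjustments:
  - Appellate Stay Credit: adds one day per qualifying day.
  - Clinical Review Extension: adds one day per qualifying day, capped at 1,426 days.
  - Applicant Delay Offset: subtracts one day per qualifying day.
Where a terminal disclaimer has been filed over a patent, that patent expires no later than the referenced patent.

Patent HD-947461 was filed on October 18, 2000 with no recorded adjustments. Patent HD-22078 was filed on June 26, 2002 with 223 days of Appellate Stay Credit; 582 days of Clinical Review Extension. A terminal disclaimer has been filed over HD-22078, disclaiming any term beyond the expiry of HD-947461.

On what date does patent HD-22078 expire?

October 18, 2021

Natural term of HD-22078:
  Base: filing + 21 years → 26 June 2023.
  Appellate Stay Credit: +223 days → 4 February 2024.
  Clinical Review Extension: 582 days (within the 1426-day cap) → +582 days → 8 September 2025.
Expiry of referenced patent HD-947461:
  Base: filing + 21 years → 18 October 2021.
Terminal disclaimer: HD-22078 expires on the earlier of 8 September 2025 and 18 October 2021.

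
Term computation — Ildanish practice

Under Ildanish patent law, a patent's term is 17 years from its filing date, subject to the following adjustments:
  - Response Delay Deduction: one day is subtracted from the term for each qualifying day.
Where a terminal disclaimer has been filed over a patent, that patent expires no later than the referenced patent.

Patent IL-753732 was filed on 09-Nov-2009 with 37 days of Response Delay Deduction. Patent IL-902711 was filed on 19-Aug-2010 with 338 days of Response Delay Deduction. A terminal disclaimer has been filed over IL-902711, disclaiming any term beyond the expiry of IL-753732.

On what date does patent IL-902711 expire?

September 15, 2026

Natural term of IL-902711:
  Base: filing + 17 years → 19 August 2027.
  Response Delay Deduction: −338 days → 15 September 2026.
Expiry of referenced patent IL-753732:
  Base: filing + 17 years → 9 November 2026.
  Response Delay Deduction: −37 days → 3 October 2026.
Terminal disclaimer: IL-902711 expires on the earlier of 15 September 2026 and 3 October 2026.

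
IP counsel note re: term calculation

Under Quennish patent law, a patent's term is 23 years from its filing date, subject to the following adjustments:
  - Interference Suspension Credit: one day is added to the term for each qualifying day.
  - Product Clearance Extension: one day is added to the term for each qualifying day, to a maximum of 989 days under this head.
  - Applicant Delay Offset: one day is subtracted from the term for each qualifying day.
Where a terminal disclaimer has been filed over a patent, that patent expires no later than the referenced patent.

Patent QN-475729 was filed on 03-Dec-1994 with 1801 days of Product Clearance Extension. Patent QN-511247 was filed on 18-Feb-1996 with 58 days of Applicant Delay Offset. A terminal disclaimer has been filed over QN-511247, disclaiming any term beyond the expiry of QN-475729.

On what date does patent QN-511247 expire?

2018-12-22

Natural term of QN-511247:
  Base: filing + 23 years → 18 February 2019.
  Applicant Delay Offset: −58 days → 22 December 2018.
Expiry of referenced patent QN-475729:
  Base: filing + 23 years → 3 December 2017.
  Product Clearance Extension: 1801 days claimed exceeds the 989-day cap, so +989 days → 18 August 2020.
Terminal disclaimer: QN-511247 expires on the earlier of 22 December 2018 and 18 August 2020.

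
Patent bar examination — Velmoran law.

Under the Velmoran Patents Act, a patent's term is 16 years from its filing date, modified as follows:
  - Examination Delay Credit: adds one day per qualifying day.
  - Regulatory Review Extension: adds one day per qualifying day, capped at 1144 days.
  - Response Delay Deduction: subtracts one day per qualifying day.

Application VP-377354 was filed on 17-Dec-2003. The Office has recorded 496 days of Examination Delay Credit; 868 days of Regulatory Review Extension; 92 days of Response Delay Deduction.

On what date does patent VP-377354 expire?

Base term: filing date + 16 years → 17 December 2019.
Examination Delay Credit: +496 days → 26 April 2021.
Regulatory Review Extension: 868 days (within the 1144-day cap) → +868 days → 11 September 2023.
Response Delay Deduction: −92 days → 11 June 2023.

June 11, 2023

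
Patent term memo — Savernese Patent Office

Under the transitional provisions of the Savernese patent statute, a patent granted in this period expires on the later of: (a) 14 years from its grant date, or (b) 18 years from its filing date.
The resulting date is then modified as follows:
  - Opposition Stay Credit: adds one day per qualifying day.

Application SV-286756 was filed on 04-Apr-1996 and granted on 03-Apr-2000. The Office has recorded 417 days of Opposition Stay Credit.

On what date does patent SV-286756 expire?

May 26, 2015

(a) grant + 14 years → 3 April 2014.
(b) filing + 18 years → 4 April 2014.
Later of the two: 4 April 2014.
Opposition Stay Credit: +417 days → 26 May 2015.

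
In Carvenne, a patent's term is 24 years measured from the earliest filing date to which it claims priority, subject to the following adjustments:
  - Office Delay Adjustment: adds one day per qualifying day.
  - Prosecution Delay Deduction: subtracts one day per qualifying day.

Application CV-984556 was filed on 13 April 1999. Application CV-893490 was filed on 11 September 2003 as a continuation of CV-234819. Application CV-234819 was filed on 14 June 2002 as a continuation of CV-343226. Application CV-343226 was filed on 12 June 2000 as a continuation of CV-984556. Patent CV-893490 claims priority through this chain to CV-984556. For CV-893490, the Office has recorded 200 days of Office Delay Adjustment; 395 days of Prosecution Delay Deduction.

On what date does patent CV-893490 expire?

September 30, 2022

Earliest priority filing: 13 April 1999.
Base term: 13 April 1999 + 24 years → 13 April 2023.
Office Delay Adjustment: +200 days → 30 October 2023.
Prosecution Delay Deduction: −395 days → 30 September 2022.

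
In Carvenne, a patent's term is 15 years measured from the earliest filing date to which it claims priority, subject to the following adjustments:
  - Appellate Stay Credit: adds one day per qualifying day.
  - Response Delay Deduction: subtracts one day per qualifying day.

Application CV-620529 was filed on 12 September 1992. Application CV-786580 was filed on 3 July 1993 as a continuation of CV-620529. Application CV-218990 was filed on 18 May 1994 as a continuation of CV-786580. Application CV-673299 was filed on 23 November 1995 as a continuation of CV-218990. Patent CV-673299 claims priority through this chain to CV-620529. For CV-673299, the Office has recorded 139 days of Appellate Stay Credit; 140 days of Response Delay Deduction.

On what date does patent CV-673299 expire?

2007-09-11

Earliest priority filing: 12 September 1992.
Base term: 12 September 1992 + 15 years → 12 September 2007.
Appellate Stay Credit: +139 days → 29 January 2008.
Response Delay Deduction: −140 days → 11 September 2007.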